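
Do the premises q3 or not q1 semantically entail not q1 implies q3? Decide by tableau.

No

Initial set: {(q3 or not q1); not (not q1 implies q3)}.
not (not q1 implies q3): α-rule — add not q1, not q3.
(q3 or not q1): β-rule — branch into q3  //  not q1.
  branch 1 (add q3):
    × closes — contains both q3 and not q3.
  branch 2 (add not q1):
    ○ open, literals {q1=F, q3=F}.
1 branch closed, 1 open.
An open branch gives a countermodel: q1=F, q3=F (unmentioned atoms arbitrary); the premises hold there but the conclusion fails.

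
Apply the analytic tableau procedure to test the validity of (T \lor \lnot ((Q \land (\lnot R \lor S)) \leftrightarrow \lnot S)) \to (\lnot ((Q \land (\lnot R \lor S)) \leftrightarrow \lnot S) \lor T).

Valid

Assume the negation and expand:
Initial set: {F ((T \lor \lnot ((Q \land (\lnot R \lor S)) \leftrightarrow \lnot S)) \to (\lnot ((Q \land (\lnot R \lor S)) \leftrightarrow \lnot S) \lor T))}.
F ((T \lor \lnot ((Q \land (\lnot R \lor S)) \leftrightarrow \lnot S)) \to (\lnot ((Q \land (\lnot R \lor S)) \leftrightarrow \lnot S) \lor T)): α-rule — add T (T \lor \lnot ((Q \land (\lnot R \lor S)) \leftrightarrow \lnot S)), F (\lnot ((Q \land (\lnot R \lor S)) \leftrightarrow \lnot S) \lor T).
F (\lnot ((Q \land (\lnot R \lor S)) \leftrightarrow \lnot S) \lor T): α-rule — add F \lnot ((Q \land (\lnot R \lor S)) \leftrightarrow \lnot S), F T.
T (T \lor \lnot ((Q \land (\lnot R \lor S)) \leftrightarrow \lnot S)): β-rule — branch into T T  //  T \lnot ((Q \land (\lnot R \lor S)) \leftrightarrow \lnot S).
  branch 1 (add T T):
    × closes — contains both T and \lnot T.
  branch 2 (add T \lnot ((Q \land (\lnot R \lor S)) \leftrightarrow \lnot S)):
    F \lnot ((Q \land (\lnot R \lor S)) \leftrightarrow \lnot S): β-rule — branch into T (Q \land (\lnot R \lor S)), T \lnot S  //  F (Q \land (\lnot R \lor S)), F \lnot S.
      branch 2.1 (add T (Q \land (\lnot R \lor S)), T \lnot S):
        T (Q \land (\lnot R \lor S)): α-rule — add T Q, T (\lnot R \lor S).
        T \lnot ((Q \land (\lnot R \lor S)) \leftrightarrow \lnot S): β-rule — branch into T (Q \land (\lnot R \lor S)), F \lnot S  //  F (Q \land (\lnot R \lor S)), T \lnot S.
          branch 2.1.1 (add T (Q \land (\lnot R \lor S)), F \lnot S):
            × closes — contains both S and \lnot S.
          branch 2.1.2 (add F (Q \land (\lnot R \lor S)), T \lnot S):
            T (\lnot R \lor S): β-rule — branch into T \lnot R  //  T S.
              branch 2.1.2.1 (add T \lnot R):
                F (Q \land (\lnot R \lor S)): β-rule — branch into F Q  //  F (\lnot R \lor S).
                  branch 2.1.2.1.1 (add F Q):
                    × closes — contains both Q and \lnot Q.
                  branch 2.1.2.1.2 (add F (\lnot R \lor S)):
                    F (\lnot R \lor S): α-rule — add F \lnot R, F S.
                    × closes — contains both R and \lnot R.
              branch 2.1.2.2 (add T S):
                × closes — contains both S and \lnot S.
      branch 2.2 (add F (Q \land (\lnot R \lor S)), F \lnot S):
        T \lnot ((Q \land (\lnot R \lor S)) \leftrightarrow \lnot S): β-rule — branch into T (Q \land (\lnot R \lor S)), F \lnot S  //  F (Q \land (\lnot R \lor S)), T \lnot S.
          branch 2.2.1 (add T (Q \land (\lnot R \lor S)), F \lnot S):
            T (Q \land (\lnot R \lor S)): α-rule — add T Q, T (\lnot R \lor S).
            F (Q \land (\lnot R \lor S)): β-rule — branch into F Q  //  F (\lnot R \lor S).
              branch 2.2.1.1 (add F Q):
                × closes — contains both Q and \lnot Q.
              branch 2.2.1.2 (add F (\lnot R \lor S)):
                F (\lnot R \lor S): α-rule — add F \lnot R, F S.
                × closes — contains both S and \lnot S.
          branch 2.2.2 (add F (Q \land (\lnot R \lor S)), T \lnot S):
            × closes — contains both S and \lnot S.
All 8 branches close.
Every branch closed, so the negation is unsatisfiable and the formula is valid.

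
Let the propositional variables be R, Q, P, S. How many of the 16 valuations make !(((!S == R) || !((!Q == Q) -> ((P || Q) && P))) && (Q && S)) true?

14

Initial set: {!(((!S == R) || !((!Q == Q) -> ((P || Q) && P))) && (Q && S))}.
!(((!S == R) || !((!Q == Q) -> ((P || Q) && P))) && (Q && S)): β-rule — branch into !((!S == R) || !((!Q == Q) -> ((P || Q) && P)))  //  !(Q && S).
  branch 1 (add !((!S == R) || !((!Q == Q) -> ((P || Q) && P)))):
    !((!S == R) || !((!Q == Q) -> ((P || Q) && P))): α-rule — add !(!S == R), !!((!Q == Q) -> ((P || Q) && P)).
    !(!S == R): β-rule — branch into !S, !R  //  !!S, R.
      branch 1.1 (add !S, !R):
        !!((!Q == Q) -> ((P || Q) && P)): β-rule — branch into !(!Q == Q)  //  ((P || Q) && P).
          branch 1.1.1 (add !(!Q == Q)):
            !(!Q == Q): β-rule — branch into !Q, !Q  //  !!Q, Q.
              branch 1.1.1.1 (add !Q, !Q):
                ○ open, literals {Q=0, R=0, S=0}.
              branch 1.1.1.2 (add !!Q, Q):
                ○ open, literals {Q=1, R=0, S=0}.
          branch 1.1.2 (add ((P || Q) && P)):
            ((P || Q) && P): α-rule — add (P || Q), P.
            (P || Q): β-rule — branch into P  //  Q.
              branch 1.1.2.1 (add P):
                ○ open, literals {P=1, R=0, S=0}.
              branch 1.1.2.2 (add Q):
                ○ open, literals {P=1, Q=1, R=0, S=0}.
      branch 1.2 (add !!S, R):
        !!((!Q == Q) -> ((P || Q) && P)): β-rule — branch into !(!Q == Q)  //  ((P || Q) && P).
          branch 1.2.1 (add !(!Q == Q)):
            !(!Q == Q): β-rule — branch into !Q, !Q  //  !!Q, Q.
              branch 1.2.1.1 (add !Q, !Q):
                ○ open, literals {Q=0, R=1, S=1}.
              branch 1.2.1.2 (add !!Q, Q):
                ○ open, literals {Q=1, R=1, S=1}.
          branch 1.2.2 (add ((P || Q) && P)):
            ((P || Q) && P): α-rule — add (P || Q), P.
            (P || Q): β-rule — branch into P  //  Q.
              branch 1.2.2.1 (add P):
                ○ open, literals {P=1, R=1, S=1}.
              branch 1.2.2.2 (add Q):
                ○ open, literals {P=1, Q=1, R=1, S=1}.
  branch 2 (add !(Q && S)):
    !(Q && S): β-rule — branch into !Q  //  !S.
      branch 2.1 (add !Q):
        ○ open, literals {Q=0}.
      branch 2.2 (add !S):
        ○ open, literals {S=0}.
0 branches closed, 10 open.
Each open branch fixes some atoms; the unmentioned ones are free. Counting distinct full assignments: branch {Q=0, R=0, S=0} (P) contributes 2 new; branch {Q=1, R=0, S=0} (P) contributes 2 new; branch {P=1, R=0, S=0} (Q) contributes 0 new; branch {P=1, Q=1, R=0, S=0} (none free) contributes 0 new; branch {Q=0, R=1, S=1} (P) contributes 2 new; branch {Q=1, R=1, S=1} (P) contributes 2 new; branch {P=1, R=1, S=1} (Q) contributes 0 new; branch {P=1, Q=1, R=1, S=1} (none free) contributes 0 new; branch {Q=0} (R, P, S) contributes 4 new; branch {S=0} (R, Q, P) contributes 2 new. Total: 14.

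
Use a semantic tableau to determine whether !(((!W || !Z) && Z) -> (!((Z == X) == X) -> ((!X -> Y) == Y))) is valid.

Not valid

Assume the negation and expand:
Initial set: {!!(((!W || !Z) && Z) -> (!((Z == X) == X) -> ((!X -> Y) == Y)))}.
!!(((!W || !Z) && Z) -> (!((Z == X) == X) -> ((!X -> Y) == Y))): β-rule — branch into !((!W || !Z) && Z)  //  (!((Z == X) == X) -> ((!X -> Y) == Y)).
  branch 1 (add !((!W || !Z) && Z)):
    !((!W || !Z) && Z): β-rule — branch into !(!W || !Z)  //  !Z.
      branch 1.1 (add !(!W || !Z)):
        !(!W || !Z): α-rule — add !!W, !!Z.
        ○ open, literals {W=T, Z=T}.
      branch 1.2 (add !Z):
        ○ open, literals {Z=F}.
  branch 2 (add (!((Z == X) == X) -> ((!X -> Y) == Y))):
    (!((Z == X) == X) -> ((!X -> Y) == Y)): β-rule — branch into !!((Z == X) == X)  //  ((!X -> Y) == Y).
      branch 2.1 (add !!((Z == X) == X)):
        !!((Z == X) == X): β-rule — branch into (Z == X), X  //  !(Z == X), !X.
          branch 2.1.1 (add (Z == X), X):
            (Z == X): β-rule — branch into Z, X  //  !Z, !X.
              branch 2.1.1.1 (add Z, X):
                ○ open, literals {X=T, Z=T}.
              branch 2.1.1.2 (add !Z, !X):
                × closes — contains both X and !X.
          branch 2.1.2 (add !(Z == X), !X):
            !(Z == X): β-rule — branch into Z, !X  //  !Z, X.
              branch 2.1.2.1 (add Z, !X):
                ○ open, literals {X=F, Z=T}.
              branch 2.1.2.2 (add !Z, X):
                × closes — contains both X and !X.
      branch 2.2 (add ((!X -> Y) == Y)):
        ((!X -> Y) == Y): β-rule — branch into (!X -> Y), Y  //  !(!X -> Y), !Y.
          branch 2.2.1 (add (!X -> Y), Y):
            (!X -> Y): β-rule — branch into !!X  //  Y.
              branch 2.2.1.1 (add !!X):
                ○ open, literals {X=T, Y=T}.
              branch 2.2.1.2 (add Y):
                ○ open, literals {Y=T}.
          branch 2.2.2 (add !(!X -> Y), !Y):
            !(!X -> Y): α-rule — add !X, !Y.
            ○ open, literals {X=F, Y=F}.
2 branches closed, 7 open.
An open branch gives a countermodel: W=T, Z=T (unmentioned atoms arbitrary); under it the original formula is false.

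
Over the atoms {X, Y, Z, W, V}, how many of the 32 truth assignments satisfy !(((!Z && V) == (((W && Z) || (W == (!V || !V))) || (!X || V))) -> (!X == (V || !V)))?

8

Initial set: {!(((!Z && V) == (((W && Z) || (W == (!V || !V))) || (!X || V))) -> (!X == (V || !V)))}.
!(((!Z && V) == (((W && Z) || (W == (!V || !V))) || (!X || V))) -> (!X == (V || !V))): α-rule — add ((!Z && V) == (((W && Z) || (W == (!V || !V))) || (!X || V))), !(!X == (V || !V)).
((!Z && V) == (((W && Z) || (W == (!V || !V))) || (!X || V))): β-rule — branch into (!Z && V), (((W && Z) || (W == (!V || !V))) || (!X || V))  //  !(!Z && V), !(((W && Z) || (W == (!V || !V))) || (!X || V)).
  branch 1 (add (!Z && V), (((W && Z) || (W == (!V || !V))) || (!X || V))):
    (!Z && V): α-rule — add !Z, V.
    !(!X == (V || !V)): β-rule — branch into !X, !(V || !V)  //  !!X, (V || !V).
      branch 1.1 (add !X, !(V || !V)):
        !(V || !V): α-rule — add !V, !!V.
        × closes — contains both V and !V.
      branch 1.2 (add !!X, (V || !V)):
        (((W && Z) || (W == (!V || !V))) || (!X || V)): β-rule — branch into ((W && Z) || (W == (!V || !V)))  //  (!X || V).
          branch 1.2.1 (add ((W && Z) || (W == (!V || !V)))):
            (V || !V): β-rule — branch into V  //  !V.
              branch 1.2.1.1 (add V):
                ((W && Z) || (W == (!V || !V))): β-rule — branch into (W && Z)  //  (W == (!V || !V)).
                  branch 1.2.1.1.1 (add (W && Z)):
                    (W && Z): α-rule — add W, Z.
                    × closes — contains both Z and !Z.
                  branch 1.2.1.1.2 (add (W == (!V || !V))):
                    (W == (!V || !V)): β-rule — branch into W, (!V || !V)  //  !W, !(!V || !V).
                      branch 1.2.1.1.2.1 (add W, (!V || !V)):
                        (!V || !V): β-rule — branch into !V  //  !V.
                          branch 1.2.1.1.2.1.1 (add !V):
                            × closes — contains both V and !V.
                          branch 1.2.1.1.2.1.2 (add !V):
                            × closes — contains both V and !V.
                      branch 1.2.1.1.2.2 (add !W, !(!V || !V)):
                        !(!V || !V): α-rule — add !!V, !!V.
                        ○ open, literals {V=true, W=false, X=true, Z=false}.
              branch 1.2.1.2 (add !V):
                × closes — contains both V and !V.
          branch 1.2.2 (add (!X || V)):
            (V || !V): β-rule — branch into V  //  !V.
              branch 1.2.2.1 (add V):
                (!X || V): β-rule — branch into !X  //  V.
                  branch 1.2.2.1.1 (add !X):
                    × closes — contains both X and !X.
                  branch 1.2.2.1.2 (add V):
                    ○ open, literals {V=true, X=true, Z=false}.
              branch 1.2.2.2 (add !V):
                × closes — contains both V and !V.
  branch 2 (add !(!Z && V), !(((W && Z) || (W == (!V || !V))) || (!X || V))):
    !(((W && Z) || (W == (!V || !V))) || (!X || V)): α-rule — add !((W && Z) || (W == (!V || !V))), !(!X || V).
    !((W && Z) || (W == (!V || !V))): α-rule — add !(W && Z), !(W == (!V || !V)).
    !(!X || V): α-rule — add !!X, !V.
    !(!X == (V || !V)): β-rule — branch into !X, !(V || !V)  //  !!X, (V || !V).
      branch 2.1 (add !X, !(V || !V)):
        × closes — contains both X and !X.
      branch 2.2 (add !!X, (V || !V)):
        !(!Z && V): β-rule — branch into !!Z  //  !V.
          branch 2.2.1 (add !!Z):
            !(W && Z): β-rule — branch into !W  //  !Z.
              branch 2.2.1.1 (add !W):
                !(W == (!V || !V)): β-rule — branch into W, !(!V || !V)  //  !W, (!V || !V).
                  branch 2.2.1.1.1 (add W, !(!V || !V)):
                    × closes — contains both W and !W.
                  branch 2.2.1.1.2 (add !W, (!V || !V)):
                    (V || !V): β-rule — branch into V  //  !V.
                      branch 2.2.1.1.2.1 (add V):
                        × closes — contains both V and !V.
                      branch 2.2.1.1.2.2 (add !V):
                        (!V || !V): β-rule — branch into !V  //  !V.
                          branch 2.2.1.1.2.2.1 (add !V):
                            ○ open, literals {V=false, W=false, X=true, Z=true}.
                          branch 2.2.1.1.2.2.2 (add !V):
                            ○ open, literals {V=false, W=false, X=true, Z=true}.
              branch 2.2.1.2 (add !Z):
                × closes — contains both Z and !Z.
          branch 2.2.2 (add !V):
            !(W && Z): β-rule — branch into !W  //  !Z.
              branch 2.2.2.1 (add !W):
                !(W == (!V || !V)): β-rule — branch into W, !(!V || !V)  //  !W, (!V || !V).
                  branch 2.2.2.1.1 (add W, !(!V || !V)):
                    × closes — contains both W and !W.
                  branch 2.2.2.1.2 (add !W, (!V || !V)):
                    (V || !V): β-rule — branch into V  //  !V.
                      branch 2.2.2.1.2.1 (add V):
                        × closes — contains both V and !V.
                      branch 2.2.2.1.2.2 (add !V):
                        (!V || !V): β-rule — branch into !V  //  !V.
                          branch 2.2.2.1.2.2.1 (add !V):
                            ○ open, literals {V=false, W=false, X=true}.
                          branch 2.2.2.1.2.2.2 (add !V):
                            ○ open, literals {V=false, W=false, X=true}.
              branch 2.2.2.2 (add !Z):
                !(W == (!V || !V)): β-rule — branch into W, !(!V || !V)  //  !W, (!V || !V).
                  branch 2.2.2.2.1 (add W, !(!V || !V)):
                    !(!V || !V): α-rule — add !!V, !!V.
                    × closes — contains both V and !V.
                  branch 2.2.2.2.2 (add !W, (!V || !V)):
                    (V || !V): β-rule — branch into V  //  !V.
                      branch 2.2.2.2.2.1 (add V):
                        × closes — contains both V and !V.
                      branch 2.2.2.2.2.2 (add !V):
                        (!V || !V): β-rule — branch into !V  //  !V.
                          branch 2.2.2.2.2.2.1 (add !V):
                            ○ open, literals {V=false, W=false, X=true, Z=false}.
                          branch 2.2.2.2.2.2.2 (add !V):
                            ○ open, literals {V=false, W=false, X=true, Z=false}.
15 branches closed, 8 open.
Each open branch fixes some atoms; the unmentioned ones are free. Counting distinct full assignments: branch {V=true, W=false, X=true, Z=false} (Y) contributes 2 new; branch {V=true, X=true, Z=false} (Y, W) contributes 2 new; branch {V=false, W=false, X=true, Z=true} (Y) contributes 2 new; branch {V=false, W=false, X=true, Z=true} (Y) contributes 0 new; branch {V=false, W=false, X=true} (Y, Z) contributes 2 new; branch {V=false, W=false, X=true} (Y, Z) contributes 0 new; branch {V=false, W=false, X=true, Z=false} (Y) contributes 0 new; branch {V=false, W=false, X=true, Z=false} (Y) contributes 0 new. Total: 8.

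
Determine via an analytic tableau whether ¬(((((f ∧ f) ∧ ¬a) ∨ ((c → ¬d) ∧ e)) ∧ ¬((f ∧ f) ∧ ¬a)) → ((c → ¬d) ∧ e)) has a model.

Unsatisfiable

Initial set: {¬(((((f ∧ f) ∧ ¬a) ∨ ((c → ¬d) ∧ e)) ∧ ¬((f ∧ f) ∧ ¬a)) → ((c → ¬d) ∧ e))}.
¬(((((f ∧ f) ∧ ¬a) ∨ ((c → ¬d) ∧ e)) ∧ ¬((f ∧ f) ∧ ¬a)) → ((c → ¬d) ∧ e)): α-rule — add ((((f ∧ f) ∧ ¬a) ∨ ((c → ¬d) ∧ e)) ∧ ¬((f ∧ f) ∧ ¬a)), ¬((c → ¬d) ∧ e).
((((f ∧ f) ∧ ¬a) ∨ ((c → ¬d) ∧ e)) ∧ ¬((f ∧ f) ∧ ¬a)): α-rule — add (((f ∧ f) ∧ ¬a) ∨ ((c → ¬d) ∧ e)), ¬((f ∧ f) ∧ ¬a).
¬((c → ¬d) ∧ e): β-rule — branch into ¬(c → ¬d)  //  ¬e.
  branch 1 (add ¬(c → ¬d)):
    ¬(c → ¬d): α-rule — add c, ¬¬d.
    (((f ∧ f) ∧ ¬a) ∨ ((c → ¬d) ∧ e)): β-rule — branch into ((f ∧ f) ∧ ¬a)  //  ((c → ¬d) ∧ e).
      branch 1.1 (add ((f ∧ f) ∧ ¬a)):
        ((f ∧ f) ∧ ¬a): α-rule — add (f ∧ f), ¬a.
        (f ∧ f): α-rule — add f, f.
        ¬((f ∧ f) ∧ ¬a): β-rule — branch into ¬(f ∧ f)  //  ¬¬a.
          branch 1.1.1 (add ¬(f ∧ f)):
            ¬(f ∧ f): β-rule — branch into ¬f  //  ¬f.
              branch 1.1.1.1 (add ¬f):
                × closes — contains both f and ¬f.
              branch 1.1.1.2 (add ¬f):
                × closes — contains both f and ¬f.
          branch 1.1.2 (add ¬¬a):
            × closes — contains both a and ¬a.
      branch 1.2 (add ((c → ¬d) ∧ e)):
        ((c → ¬d) ∧ e): α-rule — add (c → ¬d), e.
        ¬((f ∧ f) ∧ ¬a): β-rule — branch into ¬(f ∧ f)  //  ¬¬a.
          branch 1.2.1 (add ¬(f ∧ f)):
            (c → ¬d): β-rule — branch into ¬c  //  ¬d.
              branch 1.2.1.1 (add ¬c):
                × closes — contains both c and ¬c.
              branch 1.2.1.2 (add ¬d):
                × closes — contains both d and ¬d.
          branch 1.2.2 (add ¬¬a):
            (c → ¬d): β-rule — branch into ¬c  //  ¬d.
              branch 1.2.2.1 (add ¬c):
                × closes — contains both c and ¬c.
              branch 1.2.2.2 (add ¬d):
                × closes — contains both d and ¬d.
  branch 2 (add ¬e):
    (((f ∧ f) ∧ ¬a) ∨ ((c → ¬d) ∧ e)): β-rule — branch into ((f ∧ f) ∧ ¬a)  //  ((c → ¬d) ∧ e).
      branch 2.1 (add ((f ∧ f) ∧ ¬a)):
        ((f ∧ f) ∧ ¬a): α-rule — add (f ∧ f), ¬a.
        (f ∧ f): α-rule — add f, f.
        ¬((f ∧ f) ∧ ¬a): β-rule — branch into ¬(f ∧ f)  //  ¬¬a.
          branch 2.1.1 (add ¬(f ∧ f)):
            ¬(f ∧ f): β-rule — branch into ¬f  //  ¬f.
              branch 2.1.1.1 (add ¬f):
                × closes — contains both f and ¬f.
              branch 2.1.1.2 (add ¬f):
                × closes — contains both f and ¬f.
          branch 2.1.2 (add ¬¬a):
            × closes — contains both a and ¬a.
      branch 2.2 (add ((c → ¬d) ∧ e)):
        ((c → ¬d) ∧ e): α-rule — add (c → ¬d), e.
        × closes — contains both e and ¬e.
All 11 branches close.
Every branch closed; the formula is unsatisfiable.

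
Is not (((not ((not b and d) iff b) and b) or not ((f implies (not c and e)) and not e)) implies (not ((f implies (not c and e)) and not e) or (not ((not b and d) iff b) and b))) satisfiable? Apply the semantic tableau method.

Initial set: {not (((not ((not b and d) iff b) and b) or not ((f implies (not c and e)) and not e)) implies (not ((f implies (not c and e)) and not e) or (not ((not b and d) iff b) and b)))}.
not (((not ((not b and d) iff b) and b) or not ((f implies (not c and e)) and not e)) implies (not ((f implies (not c and e)) and not e) or (not ((not b and d) iff b) and b))): α-rule — add ((not ((not b and d) iff b) and b) or not ((f implies (not c and e)) and not e)), not (not ((f implies (not c and e)) and not e) or (not ((not b and d) iff b) and b)).
not (not ((f implies (not c and e)) and not e) or (not ((not b and d) iff b) and b)): α-rule — add not not ((f implies (not c and e)) and not e), not (not ((not b and d) iff b) and b).
not not ((f implies (not c and e)) and not e): α-rule — add (f implies (not c and e)), not e.
((not ((not b and d) iff b) and b) or not ((f implies (not c and e)) and not e)): β-rule — branch into (not ((not b and d) iff b) and b)  //  not ((f implies (not c and e)) and not e).
  branch 1 (add (not ((not b and d) iff b) and b)):
    (not ((not b and d) iff b) and b): α-rule — add not ((not b and d) iff b), b.
    not (not ((not b and d) iff b) and b): β-rule — branch into not not ((not b and d) iff b)  //  not b.
      branch 1.1 (add not not ((not b and d) iff b)):
        (f implies (not c and e)): β-rule — branch into not f  //  (not c and e).
          branch 1.1.1 (add not f):
            not ((not b and d) iff b): β-rule — branch into (not b and d), not b  //  not (not b and d), b.
              branch 1.1.1.1 (add (not b and d), not b):
                × closes — contains both b and not b.
              branch 1.1.1.2 (add not (not b and d), b):
                not not ((not b and d) iff b): β-rule — branch into (not b and d), b  //  not (not b and d), not b.
                  branch 1.1.1.2.1 (add (not b and d), b):
                    (not b and d): α-rule — add not b, d.
                    × closes — contains both b and not b.
                  branch 1.1.1.2.2 (add not (not b and d), not b):
                    × closes — contains both b and not b.
          branch 1.1.2 (add (not c and e)):
            (not c and e): α-rule — add not c, e.
            × closes — contains both e and not e.
      branch 1.2 (add not b):
        × closes — contains both b and not b.
  branch 2 (add not ((f implies (not c and e)) and not e)):
    not (not ((not b and d) iff b) and b): β-rule — branch into not not ((not b and d) iff b)  //  not b.
      branch 2.1 (add not not ((not b and d) iff b)):
        (f implies (not c and e)): β-rule — branch into not f  //  (not c and e).
          branch 2.1.1 (add not f):
            not ((f implies (not c and e)) and not e): β-rule — branch into not (f implies (not c and e))  //  not not e.
              branch 2.1.1.1 (add not (f implies (not c and e))):
                not (f implies (not c and e)): α-rule — add f, not (not c and e).
                × closes — contains both f and not f.
              branch 2.1.1.2 (add not not e):
                × closes — contains both e and not e.
          branch 2.1.2 (add (not c and e)):
            (not c and e): α-rule — add not c, e.
            × closes — contains both e and not e.
      branch 2.2 (add not b):
        (f implies (not c and e)): β-rule — branch into not f  //  (not c and e).
          branch 2.2.1 (add not f):
            not ((f implies (not c and e)) and not e): β-rule — branch into not (f implies (not c and e))  //  not not e.
              branch 2.2.1.1 (add not (f implies (not c and e))):
                not (f implies (not c and e)): α-rule — add f, not (not c and e).
                × closes — contains both f and not f.
              branch 2.2.1.2 (add not not e):
                × closes — contains both e and not e.
          branch 2.2.2 (add (not c and e)):
            (not c and e): α-rule — add not c, e.
            × closes — contains both e and not e.
All 11 branches close.
Every branch closed; the formula is unsatisfiable.

Unsatisfiable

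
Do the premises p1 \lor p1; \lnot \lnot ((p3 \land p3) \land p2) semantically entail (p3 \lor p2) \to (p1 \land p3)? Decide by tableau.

Initial set: {T (p1 \lor p1); T \lnot \lnot ((p3 \land p3) \land p2); F ((p3 \lor p2) \to (p1 \land p3))}.
T \lnot \lnot ((p3 \land p3) \land p2): drop double negation, giving T ((p3 \land p3) \land p2).
F ((p3 \lor p2) \to (p1 \land p3)): α-rule — add T (p3 \lor p2), F (p1 \land p3).
T ((p3 \land p3) \land p2): α-rule — add T (p3 \land p3), T p2.
T (p3 \land p3): α-rule — add T p3, T p3.
T (p1 \lor p1): β-rule — branch into T p1  //  T p1.
  branch 1 (add T p1):
    T (p3 \lor p2): β-rule — branch into T p3  //  T p2.
      branch 1.1 (add T p3):
        F (p1 \land p3): β-rule — branch into F p1  //  F p3.
          branch 1.1.1 (add F p1):
            × closes — contains both p1 and \lnot p1.
          branch 1.1.2 (add F p3):
            × closes — contains both p3 and \lnot p3.
      branch 1.2 (add T p2):
        F (p1 \land p3): β-rule — branch into F p1  //  F p3.
          branch 1.2.1 (add F p1):
            × closes — contains both p1 and \lnot p1.
          branch 1.2.2 (add F p3):
            × closes — contains both p3 and \lnot p3.
  branch 2 (add T p1):
    T (p3 \lor p2): β-rule — branch into T p3  //  T p2.
      branch 2.1 (add T p3):
        F (p1 \land p3): β-rule — branch into F p1  //  F p3.
          branch 2.1.1 (add F p1):
            × closes — contains both p1 and \lnot p1.
          branch 2.1.2 (add F p3):
            × closes — contains both p3 and \lnot p3.
      branch 2.2 (add T p2):
        F (p1 \land p3): β-rule — branch into F p1  //  F p3.
          branch 2.2.1 (add F p1):
            × closes — contains both p1 and \lnot p1.
          branch 2.2.2 (add F p3):
            × closes — contains both p3 and \lnot p3.
All 8 branches close.
Every branch closed, so the premises entail the conclusion.

Yes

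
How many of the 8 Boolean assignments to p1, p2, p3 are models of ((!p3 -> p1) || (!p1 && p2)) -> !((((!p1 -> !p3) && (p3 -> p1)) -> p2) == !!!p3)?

5

Initial set: {(((!p3 -> p1) || (!p1 && p2)) -> !((((!p1 -> !p3) && (p3 -> p1)) -> p2) == !!!p3))}.
(((!p3 -> p1) || (!p1 && p2)) -> !((((!p1 -> !p3) && (p3 -> p1)) -> p2) == !!!p3)): β-rule — branch into !((!p3 -> p1) || (!p1 && p2))  //  !((((!p1 -> !p3) && (p3 -> p1)) -> p2) == !!!p3).
  branch 1 (add !((!p3 -> p1) || (!p1 && p2))):
    !((!p3 -> p1) || (!p1 && p2)): α-rule — add !(!p3 -> p1), !(!p1 && p2).
    !(!p3 -> p1): α-rule — add !p3, !p1.
    !(!p1 && p2): β-rule — branch into !!p1  //  !p2.
      branch 1.1 (add !!p1):
        × closes — contains both p1 and !p1.
      branch 1.2 (add !p2):
        ○ open, literals {p1=F, p2=F, p3=F}.
  branch 2 (add !((((!p1 -> !p3) && (p3 -> p1)) -> p2) == !!!p3)):
    !((((!p1 -> !p3) && (p3 -> p1)) -> p2) == !!!p3): β-rule — branch into (((!p1 -> !p3) && (p3 -> p1)) -> p2), !!!!p3  //  !(((!p1 -> !p3) && (p3 -> p1)) -> p2), !!!p3.
      branch 2.1 (add (((!p1 -> !p3) && (p3 -> p1)) -> p2), !!!!p3):
        !!!!p3: drop double negation, giving !!p3.
        (((!p1 -> !p3) && (p3 -> p1)) -> p2): β-rule — branch into !((!p1 -> !p3) && (p3 -> p1))  //  p2.
          branch 2.1.1 (add !((!p1 -> !p3) && (p3 -> p1))):
            !((!p1 -> !p3) && (p3 -> p1)): β-rule — branch into !(!p1 -> !p3)  //  !(p3 -> p1).
              branch 2.1.1.1 (add !(!p1 -> !p3)):
                !(!p1 -> !p3): α-rule — add !p1, !!p3.
                ○ open, literals {p1=F, p3=T}.
              branch 2.1.1.2 (add !(p3 -> p1)):
                !(p3 -> p1): α-rule — add p3, !p1.
                ○ open, literals {p1=F, p3=T}.
          branch 2.1.2 (add p2):
            ○ open, literals {p2=T, p3=T}.
      branch 2.2 (add !(((!p1 -> !p3) && (p3 -> p1)) -> p2), !!!p3):
        !(((!p1 -> !p3) && (p3 -> p1)) -> p2): α-rule — add ((!p1 -> !p3) && (p3 -> p1)), !p2.
        !!!p3: drop double negation, giving !p3.
        ((!p1 -> !p3) && (p3 -> p1)): α-rule — add (!p1 -> !p3), (p3 -> p1).
        (!p1 -> !p3): β-rule — branch into !!p1  //  !p3.
          branch 2.2.1 (add !!p1):
            (p3 -> p1): β-rule — branch into !p3  //  p1.
              branch 2.2.1.1 (add !p3):
                ○ open, literals {p1=T, p2=F, p3=F}.
              branch 2.2.1.2 (add p1):
                ○ open, literals {p1=T, p2=F, p3=F}.
          branch 2.2.2 (add !p3):
            (p3 -> p1): β-rule — branch into !p3  //  p1.
              branch 2.2.2.1 (add !p3):
                ○ open, literals {p2=F, p3=F}.
              branch 2.2.2.2 (add p1):
                ○ open, literals {p1=T, p2=F, p3=F}.
1 branch closed, 8 open.
Each open branch fixes some atoms; the unmentioned ones are free. Counting distinct full assignments: branch {p1=F, p2=F, p3=F} (none free) contributes 1 new; branch {p1=F, p3=T} (p2) contributes 2 new; branch {p1=F, p3=T} (p2) contributes 0 new; branch {p2=T, p3=T} (p1) contributes 1 new; branch {p1=T, p2=F, p3=F} (none free) contributes 1 new; branch {p1=T, p2=F, p3=F} (none free) contributes 0 new; branch {p2=F, p3=F} (p1) contributes 0 new; branch {p1=T, p2=F, p3=F} (none free) contributes 0 new. Total: 5.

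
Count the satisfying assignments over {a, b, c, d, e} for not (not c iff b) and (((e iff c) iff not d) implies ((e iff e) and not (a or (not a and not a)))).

8

Initial set: {(not (not c iff b) and (((e iff c) iff not d) implies ((e iff e) and not (a or (not a and not a)))))}.
(not (not c iff b) and (((e iff c) iff not d) implies ((e iff e) and not (a or (not a and not a))))): α-rule — add not (not c iff b), (((e iff c) iff not d) implies ((e iff e) and not (a or (not a and not a)))).
not (not c iff b): β-rule — branch into not c, not b  //  not not c, b.
  branch 1 (add not c, not b):
    (((e iff c) iff not d) implies ((e iff e) and not (a or (not a and not a)))): β-rule — branch into not ((e iff c) iff not d)  //  ((e iff e) and not (a or (not a and not a))).
      branch 1.1 (add not ((e iff c) iff not d)):
        not ((e iff c) iff not d): β-rule — branch into (e iff c), not not d  //  not (e iff c), not d.
          branch 1.1.1 (add (e iff c), not not d):
            (e iff c): β-rule — branch into e, c  //  not e, not c.
              branch 1.1.1.1 (add e, c):
                × closes — contains both c and not c.
              branch 1.1.1.2 (add not e, not c):
                ○ open, literals {b=F, c=F, d=T, e=F}.
          branch 1.1.2 (add not (e iff c), not d):
            not (e iff c): β-rule — branch into e, not c  //  not e, c.
              branch 1.1.2.1 (add e, not c):
                ○ open, literals {b=F, c=F, d=F, e=T}.
              branch 1.1.2.2 (add not e, c):
                × closes — contains both c and not c.
      branch 1.2 (add ((e iff e) and not (a or (not a and not a)))):
        ((e iff e) and not (a or (not a and not a))): α-rule — add (e iff e), not (a or (not a and not a)).
        not (a or (not a and not a)): α-rule — add not a, not (not a and not a).
        (e iff e): β-rule — branch into e, e  //  not e, not e.
          branch 1.2.1 (add e, e):
            not (not a and not a): β-rule — branch into not not a  //  not not a.
              branch 1.2.1.1 (add not not a):
                × closes — contains both a and not a.
              branch 1.2.1.2 (add not not a):
                × closes — contains both a and not a.
          branch 1.2.2 (add not e, not e):
            not (not a and not a): β-rule — branch into not not a  //  not not a.
              branch 1.2.2.1 (add not not a):
                × closes — contains both a and not a.
              branch 1.2.2.2 (add not not a):
                × closes — contains both a and not a.
  branch 2 (add not not c, b):
    (((e iff c) iff not d) implies ((e iff e) and not (a or (not a and not a)))): β-rule — branch into not ((e iff c) iff not d)  //  ((e iff e) and not (a or (not a and not a))).
      branch 2.1 (add not ((e iff c) iff not d)):
        not ((e iff c) iff not d): β-rule — branch into (e iff c), not not d  //  not (e iff c), not d.
          branch 2.1.1 (add (e iff c), not not d):
            (e iff c): β-rule — branch into e, c  //  not e, not c.
              branch 2.1.1.1 (add e, c):
                ○ open, literals {b=T, c=T, d=T, e=T}.
              branch 2.1.1.2 (add not e, not c):
                × closes — contains both c and not c.
          branch 2.1.2 (add not (e iff c), not d):
            not (e iff c): β-rule — branch into e, not c  //  not e, c.
              branch 2.1.2.1 (add e, not c):
                × closes — contains both c and not c.
              branch 2.1.2.2 (add not e, c):
                ○ open, literals {b=T, c=T, d=F, e=F}.
      branch 2.2 (add ((e iff e) and not (a or (not a and not a)))):
        ((e iff e) and not (a or (not a and not a))): α-rule — add (e iff e), not (a or (not a and not a)).
        not (a or (not a and not a)): α-rule — add not a, not (not a and not a).
        (e iff e): β-rule — branch into e, e  //  not e, not e.
          branch 2.2.1 (add e, e):
            not (not a and not a): β-rule — branch into not not a  //  not not a.
              branch 2.2.1.1 (add not not a):
                × closes — contains both a and not a.
              branch 2.2.1.2 (add not not a):
                × closes — contains both a and not a.
          branch 2.2.2 (add not e, not e):
            not (not a and not a): β-rule — branch into not not a  //  not not a.
              branch 2.2.2.1 (add not not a):
                × closes — contains both a and not a.
              branch 2.2.2.2 (add not not a):
                × closes — contains both a and not a.
12 branches closed, 4 open.
Each open branch fixes some atoms; the unmentioned ones are free. Counting distinct full assignments: branch {b=F, c=F, d=T, e=F} (a) contributes 2 new; branch {b=F, c=F, d=F, e=T} (a) contributes 2 new; branch {b=T, c=T, d=T, e=T} (a) contributes 2 new; branch {b=T, c=T, d=F, e=F} (a) contributes 2 new. Total: 8.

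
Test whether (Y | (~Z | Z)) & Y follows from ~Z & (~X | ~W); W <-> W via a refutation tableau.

Initial set: {(~Z & (~X | ~W)); (W <-> W); ~((Y | (~Z | Z)) & Y)}.
(~Z & (~X | ~W)): α-rule — add ~Z, (~X | ~W).
(W <-> W): β-rule — branch into W, W  //  ~W, ~W.
  branch 1 (add W, W):
    ~((Y | (~Z | Z)) & Y): β-rule — branch into ~(Y | (~Z | Z))  //  ~Y.
      branch 1.1 (add ~(Y | (~Z | Z))):
        ~(Y | (~Z | Z)): α-rule — add ~Y, ~(~Z | Z).
        ~(~Z | Z): α-rule — add ~~Z, ~Z.
        × closes — contains both Z and ~Z.
      branch 1.2 (add ~Y):
        (~X | ~W): β-rule — branch into ~X  //  ~W.
          branch 1.2.1 (add ~X):
            ○ open, literals {W=1, X=0, Y=0, Z=0}.
          branch 1.2.2 (add ~W):
            × closes — contains both W and ~W.
  branch 2 (add ~W, ~W):
    ~((Y | (~Z | Z)) & Y): β-rule — branch into ~(Y | (~Z | Z))  //  ~Y.
      branch 2.1 (add ~(Y | (~Z | Z))):
        ~(Y | (~Z | Z)): α-rule — add ~Y, ~(~Z | Z).
        ~(~Z | Z): α-rule — add ~~Z, ~Z.
        × closes — contains both Z and ~Z.
      branch 2.2 (add ~Y):
        (~X | ~W): β-rule — branch into ~X  //  ~W.
          branch 2.2.1 (add ~X):
            ○ open, literals {W=0, X=0, Y=0, Z=0}.
          branch 2.2.2 (add ~W):
            ○ open, literals {W=0, Y=0, Z=0}.
3 branches closed, 3 open.
An open branch gives a countermodel: W=1, X=0, Y=0, Z=0 (unmentioned atoms arbitrary); the premises hold there but the conclusion fails.

No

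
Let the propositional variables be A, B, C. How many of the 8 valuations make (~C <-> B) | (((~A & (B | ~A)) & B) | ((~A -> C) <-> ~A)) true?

Initial set: {((~C <-> B) | (((~A & (B | ~A)) & B) | ((~A -> C) <-> ~A)))}.
((~C <-> B) | (((~A & (B | ~A)) & B) | ((~A -> C) <-> ~A))): β-rule — branch into (~C <-> B)  //  (((~A & (B | ~A)) & B) | ((~A -> C) <-> ~A)).
  branch 1 (add (~C <-> B)):
    (~C <-> B): β-rule — branch into ~C, B  //  ~~C, ~B.
      branch 1.1 (add ~C, B):
        ○ open, literals {B=1, C=0}.
      branch 1.2 (add ~~C, ~B):
        ○ open, literals {B=0, C=1}.
  branch 2 (add (((~A & (B | ~A)) & B) | ((~A -> C) <-> ~A))):
    (((~A & (B | ~A)) & B) | ((~A -> C) <-> ~A)): β-rule — branch into ((~A & (B | ~A)) & B)  //  ((~A -> C) <-> ~A).
      branch 2.1 (add ((~A & (B | ~A)) & B)):
        ((~A & (B | ~A)) & B): α-rule — add (~A & (B | ~A)), B.
        (~A & (B | ~A)): α-rule — add ~A, (B | ~A).
        (B | ~A): β-rule — branch into B  //  ~A.
          branch 2.1.1 (add B):
            ○ open, literals {A=0, B=1}.
          branch 2.1.2 (add ~A):
            ○ open, literals {A=0, B=1}.
      branch 2.2 (add ((~A -> C) <-> ~A)):
        ((~A -> C) <-> ~A): β-rule — branch into (~A -> C), ~A  //  ~(~A -> C), ~~A.
          branch 2.2.1 (add (~A -> C), ~A):
            (~A -> C): β-rule — branch into ~~A  //  C.
              branch 2.2.1.1 (add ~~A):
                × closes — contains both A and ~A.
              branch 2.2.1.2 (add C):
                ○ open, literals {A=0, C=1}.
          branch 2.2.2 (add ~(~A -> C), ~~A):
            ~(~A -> C): α-rule — add ~A, ~C.
            × closes — contains both A and ~A.
2 branches closed, 5 open.
Each open branch fixes some atoms; the unmentioned ones are free. Counting distinct full assignments: branch {B=1, C=0} (A) contributes 2 new; branch {B=0, C=1} (A) contributes 2 new; branch {A=0, B=1} (C) contributes 1 new; branch {A=0, B=1} (C) contributes 0 new; branch {A=0, C=1} (B) contributes 0 new. Total: 5.

5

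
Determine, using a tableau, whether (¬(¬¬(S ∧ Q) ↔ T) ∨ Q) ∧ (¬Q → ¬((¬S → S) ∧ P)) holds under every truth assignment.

Not valid

Assume the negation and expand:
Initial set: {¬((¬(¬¬(S ∧ Q) ↔ T) ∨ Q) ∧ (¬Q → ¬((¬S → S) ∧ P)))}.
¬((¬(¬¬(S ∧ Q) ↔ T) ∨ Q) ∧ (¬Q → ¬((¬S → S) ∧ P))): β-rule — branch into ¬(¬(¬¬(S ∧ Q) ↔ T) ∨ Q)  //  ¬(¬Q → ¬((¬S → S) ∧ P)).
  branch 1 (add ¬(¬(¬¬(S ∧ Q) ↔ T) ∨ Q)):
    ¬(¬(¬¬(S ∧ Q) ↔ T) ∨ Q): α-rule — add ¬¬(¬¬(S ∧ Q) ↔ T), ¬Q.
    ¬¬(¬¬(S ∧ Q) ↔ T): β-rule — branch into ¬¬(S ∧ Q), T  //  ¬¬¬(S ∧ Q), ¬T.
      branch 1.1 (add ¬¬(S ∧ Q), T):
        ¬¬(S ∧ Q): drop double negation, giving (S ∧ Q).
        (S ∧ Q): α-rule — add S, Q.
        × closes — contains both Q and ¬Q.
      branch 1.2 (add ¬¬¬(S ∧ Q), ¬T):
        ¬¬¬(S ∧ Q): drop double negation, giving ¬(S ∧ Q).
        ¬(S ∧ Q): β-rule — branch into ¬S  //  ¬Q.
          branch 1.2.1 (add ¬S):
            ○ open, literals {Q=F, S=F, T=F}.
          branch 1.2.2 (add ¬Q):
            ○ open, literals {Q=F, T=F}.
  branch 2 (add ¬(¬Q → ¬((¬S → S) ∧ P))):
    ¬(¬Q → ¬((¬S → S) ∧ P)): α-rule — add ¬Q, ¬¬((¬S → S) ∧ P).
    ¬¬((¬S → S) ∧ P): α-rule — add (¬S → S), P.
    (¬S → S): β-rule — branch into ¬¬S  //  S.
      branch 2.1 (add ¬¬S):
        ○ open, literals {P=T, Q=F, S=T}.
      branch 2.2 (add S):
        ○ open, literals {P=T, Q=F, S=T}.
1 branch closed, 4 open.
An open branch gives a countermodel: Q=F, S=F, T=F (unmentioned atoms arbitrary); under it the original formula is false.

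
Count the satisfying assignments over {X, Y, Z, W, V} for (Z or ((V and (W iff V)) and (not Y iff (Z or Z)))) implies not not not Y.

22

Initial set: {T ((Z or ((V and (W iff V)) and (not Y iff (Z or Z)))) implies not not not Y)}.
T ((Z or ((V and (W iff V)) and (not Y iff (Z or Z)))) implies not not not Y): β-rule — branch into F (Z or ((V and (W iff V)) and (not Y iff (Z or Z))))  //  T not not not Y.
  branch 1 (add F (Z or ((V and (W iff V)) and (not Y iff (Z or Z))))):
    F (Z or ((V and (W iff V)) and (not Y iff (Z or Z)))): α-rule — add F Z, F ((V and (W iff V)) and (not Y iff (Z or Z))).
    F ((V and (W iff V)) and (not Y iff (Z or Z))): β-rule — branch into F (V and (W iff V))  //  F (not Y iff (Z or Z)).
      branch 1.1 (add F (V and (W iff V))):
        F (V and (W iff V)): β-rule — branch into F V  //  F (W iff V).
          branch 1.1.1 (add F V):
            ○ open, literals {V=F, Z=F}.
          branch 1.1.2 (add F (W iff V)):
            F (W iff V): β-rule — branch into T W, F V  //  F W, T V.
              branch 1.1.2.1 (add T W, F V):
                ○ open, literals {V=F, W=T, Z=F}.
              branch 1.1.2.2 (add F W, T V):
                ○ open, literals {V=T, W=F, Z=F}.
      branch 1.2 (add F (not Y iff (Z or Z))):
        F (not Y iff (Z or Z)): β-rule — branch into T not Y, F (Z or Z)  //  F not Y, T (Z or Z).
          branch 1.2.1 (add T not Y, F (Z or Z)):
            F (Z or Z): α-rule — add F Z, F Z.
            ○ open, literals {Y=F, Z=F}.
          branch 1.2.2 (add F not Y, T (Z or Z)):
            T (Z or Z): β-rule — branch into T Z  //  T Z.
              branch 1.2.2.1 (add T Z):
                × closes — contains both Z and not Z.
              branch 1.2.2.2 (add T Z):
                × closes — contains both Z and not Z.
  branch 2 (add T not not not Y):
    T not not not Y: drop double negation, giving T not Y.
    ○ open, literals {Y=F}.
2 branches closed, 5 open.
Each open branch fixes some atoms; the unmentioned ones are free. Counting distinct full assignments: branch {V=F, Z=F} (X, Y, W) contributes 8 new; branch {V=F, W=T, Z=F} (X, Y) contributes 0 new; branch {V=T, W=F, Z=F} (X, Y) contributes 4 new; branch {Y=F, Z=F} (X, W, V) contributes 2 new; branch {Y=F} (X, Z, W, V) contributes 8 new. Total: 22.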